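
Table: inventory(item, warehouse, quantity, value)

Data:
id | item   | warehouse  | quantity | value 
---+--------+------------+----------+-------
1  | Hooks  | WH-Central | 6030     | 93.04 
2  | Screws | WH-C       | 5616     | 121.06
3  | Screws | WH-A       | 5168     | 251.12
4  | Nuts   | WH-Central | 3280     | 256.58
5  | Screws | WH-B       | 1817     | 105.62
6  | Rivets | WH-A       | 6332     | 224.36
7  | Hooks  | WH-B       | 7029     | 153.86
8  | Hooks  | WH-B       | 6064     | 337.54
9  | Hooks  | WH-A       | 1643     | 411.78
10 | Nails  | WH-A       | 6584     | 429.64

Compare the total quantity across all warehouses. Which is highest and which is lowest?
SELECT warehouse, SUM(quantity)
FROM inventory
GROUP BY warehouse
ORDER BY SUM(quantity)

All groups:
  WH-C: 5616
  WH-Central: 9310
  WH-B: 14910
  WH-A: 19727

Highest: WH-A (19727)
Lowest: WH-C (5616)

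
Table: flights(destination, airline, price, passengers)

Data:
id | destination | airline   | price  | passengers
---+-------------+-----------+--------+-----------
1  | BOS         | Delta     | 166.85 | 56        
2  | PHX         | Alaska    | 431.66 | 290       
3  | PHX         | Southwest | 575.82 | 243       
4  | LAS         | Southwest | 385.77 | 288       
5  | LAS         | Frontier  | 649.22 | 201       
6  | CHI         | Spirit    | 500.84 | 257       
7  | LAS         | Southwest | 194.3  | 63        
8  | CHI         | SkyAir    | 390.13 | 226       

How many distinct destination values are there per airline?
SELECT airline, COUNT(DISTINCT destination)
FROM flights
GROUP BY airline

Result:
  Alaska: 1 distinct
  Delta: 1 distinct
  Frontier: 1 distinct
  SkyAir: 1 distinct
  Southwest: 2 distinct
  Spirit: 1 distinct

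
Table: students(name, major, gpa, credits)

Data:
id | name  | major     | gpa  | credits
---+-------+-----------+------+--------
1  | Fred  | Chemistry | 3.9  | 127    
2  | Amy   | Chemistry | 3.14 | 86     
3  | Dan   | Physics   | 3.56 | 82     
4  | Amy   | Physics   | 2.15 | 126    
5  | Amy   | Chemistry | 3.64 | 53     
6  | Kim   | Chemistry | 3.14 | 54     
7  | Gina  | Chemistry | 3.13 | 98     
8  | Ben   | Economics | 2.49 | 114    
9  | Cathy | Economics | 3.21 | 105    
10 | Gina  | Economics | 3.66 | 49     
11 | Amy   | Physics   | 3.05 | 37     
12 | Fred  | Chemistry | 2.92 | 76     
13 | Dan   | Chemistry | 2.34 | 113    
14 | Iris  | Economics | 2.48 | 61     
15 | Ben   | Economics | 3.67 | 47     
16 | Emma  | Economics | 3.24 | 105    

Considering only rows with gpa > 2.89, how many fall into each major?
SELECT major, COUNT(*)
FROM students
WHERE gpa > 2.89
GROUP BY major

Note: WHERE filters rows before grouping.

Result:
  Chemistry: 6
  Economics: 4
  Physics: 2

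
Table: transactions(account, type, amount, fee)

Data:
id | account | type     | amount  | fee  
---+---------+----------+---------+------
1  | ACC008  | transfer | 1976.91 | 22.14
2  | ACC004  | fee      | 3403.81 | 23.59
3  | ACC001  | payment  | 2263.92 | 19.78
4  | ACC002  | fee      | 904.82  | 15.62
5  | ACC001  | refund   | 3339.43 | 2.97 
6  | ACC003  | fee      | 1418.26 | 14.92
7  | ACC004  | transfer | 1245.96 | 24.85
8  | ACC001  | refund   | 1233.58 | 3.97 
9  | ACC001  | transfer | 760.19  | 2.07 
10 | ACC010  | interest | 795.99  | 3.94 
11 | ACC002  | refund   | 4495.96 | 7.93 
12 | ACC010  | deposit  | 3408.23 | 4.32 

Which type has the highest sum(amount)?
SELECT type, SUM(amount) as val
FROM transactions
GROUP BY type
ORDER BY val DESC
LIMIT 1

Result: refund with sum(amount) = 9068.97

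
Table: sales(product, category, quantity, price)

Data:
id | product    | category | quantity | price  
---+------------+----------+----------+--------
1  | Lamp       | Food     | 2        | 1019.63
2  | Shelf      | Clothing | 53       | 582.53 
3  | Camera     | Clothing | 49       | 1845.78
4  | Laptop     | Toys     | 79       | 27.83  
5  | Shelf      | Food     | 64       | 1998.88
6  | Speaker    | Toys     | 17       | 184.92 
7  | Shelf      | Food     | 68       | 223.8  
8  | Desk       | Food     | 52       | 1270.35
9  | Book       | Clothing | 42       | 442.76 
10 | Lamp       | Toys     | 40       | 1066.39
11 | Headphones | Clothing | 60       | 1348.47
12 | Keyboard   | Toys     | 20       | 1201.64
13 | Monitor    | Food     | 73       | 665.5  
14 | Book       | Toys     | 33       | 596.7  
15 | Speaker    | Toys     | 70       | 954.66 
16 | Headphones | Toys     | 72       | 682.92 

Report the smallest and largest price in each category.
SELECT category, MIN(price), MAX(price)
FROM sales
GROUP BY category

Result:
  Clothing: min=442.76, max=1845.78
  Food: min=223.80, max=1998.88
  Toys: min=27.83, max=1201.64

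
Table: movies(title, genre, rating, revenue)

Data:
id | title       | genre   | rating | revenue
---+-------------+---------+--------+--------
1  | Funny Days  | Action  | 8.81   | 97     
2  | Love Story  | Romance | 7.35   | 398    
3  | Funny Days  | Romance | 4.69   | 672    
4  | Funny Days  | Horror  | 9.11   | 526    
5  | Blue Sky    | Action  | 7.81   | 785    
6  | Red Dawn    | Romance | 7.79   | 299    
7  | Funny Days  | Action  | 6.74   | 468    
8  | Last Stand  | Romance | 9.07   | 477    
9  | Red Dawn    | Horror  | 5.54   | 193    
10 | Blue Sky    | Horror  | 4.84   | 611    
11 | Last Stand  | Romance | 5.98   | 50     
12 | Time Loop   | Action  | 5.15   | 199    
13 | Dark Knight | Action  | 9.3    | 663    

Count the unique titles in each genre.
SELECT genre, COUNT(DISTINCT title)
FROM movies
GROUP BY genre

Result:
  Action: 4 distinct
  Horror: 3 distinct
  Romance: 4 distinct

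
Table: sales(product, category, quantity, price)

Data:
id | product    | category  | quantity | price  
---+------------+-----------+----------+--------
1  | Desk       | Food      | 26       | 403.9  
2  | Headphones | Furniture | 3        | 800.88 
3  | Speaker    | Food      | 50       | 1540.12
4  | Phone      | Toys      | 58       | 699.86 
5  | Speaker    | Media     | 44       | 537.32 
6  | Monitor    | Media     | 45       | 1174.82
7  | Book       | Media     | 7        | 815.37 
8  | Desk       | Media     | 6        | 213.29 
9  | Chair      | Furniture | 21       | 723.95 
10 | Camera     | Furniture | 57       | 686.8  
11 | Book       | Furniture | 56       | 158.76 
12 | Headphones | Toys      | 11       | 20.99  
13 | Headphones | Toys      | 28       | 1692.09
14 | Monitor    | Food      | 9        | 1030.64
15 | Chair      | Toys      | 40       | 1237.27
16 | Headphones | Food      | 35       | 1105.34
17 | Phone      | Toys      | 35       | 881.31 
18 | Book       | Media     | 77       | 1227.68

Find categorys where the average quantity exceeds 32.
SELECT category, AVG(quantity)
FROM sales
GROUP BY category
HAVING AVG(quantity) > 32

Result:
  Furniture: avg=34.25
  Media: avg=35.80
  Toys: avg=34.40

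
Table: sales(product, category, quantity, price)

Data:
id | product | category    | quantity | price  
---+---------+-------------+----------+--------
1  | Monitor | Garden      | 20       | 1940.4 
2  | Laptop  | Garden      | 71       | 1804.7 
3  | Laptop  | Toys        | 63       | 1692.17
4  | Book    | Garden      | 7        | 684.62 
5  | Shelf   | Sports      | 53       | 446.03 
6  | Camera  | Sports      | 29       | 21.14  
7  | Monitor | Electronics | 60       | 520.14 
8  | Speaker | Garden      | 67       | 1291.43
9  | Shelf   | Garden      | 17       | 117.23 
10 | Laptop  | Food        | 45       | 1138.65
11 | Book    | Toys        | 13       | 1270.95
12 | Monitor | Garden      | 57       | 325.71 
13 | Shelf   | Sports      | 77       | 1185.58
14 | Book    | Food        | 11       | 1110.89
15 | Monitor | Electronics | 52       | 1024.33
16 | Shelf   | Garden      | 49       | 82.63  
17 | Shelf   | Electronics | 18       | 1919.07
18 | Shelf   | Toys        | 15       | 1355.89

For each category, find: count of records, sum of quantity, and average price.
SELECT category,
       COUNT(*) as cnt,
       SUM(quantity) as total_quantity,
       AVG(price) as avg_price
FROM sales
GROUP BY category

Result:
  Electronics: 3 records, 130 total quantity, 1154.51 avg price
  Food: 2 records, 56 total quantity, 1124.77 avg price
  Garden: 7 records, 288 total quantity, 892.39 avg price
  Sports: 3 records, 159 total quantity, 550.92 avg price
  Toys: 3 records, 91 total quantity, 1439.67 avg price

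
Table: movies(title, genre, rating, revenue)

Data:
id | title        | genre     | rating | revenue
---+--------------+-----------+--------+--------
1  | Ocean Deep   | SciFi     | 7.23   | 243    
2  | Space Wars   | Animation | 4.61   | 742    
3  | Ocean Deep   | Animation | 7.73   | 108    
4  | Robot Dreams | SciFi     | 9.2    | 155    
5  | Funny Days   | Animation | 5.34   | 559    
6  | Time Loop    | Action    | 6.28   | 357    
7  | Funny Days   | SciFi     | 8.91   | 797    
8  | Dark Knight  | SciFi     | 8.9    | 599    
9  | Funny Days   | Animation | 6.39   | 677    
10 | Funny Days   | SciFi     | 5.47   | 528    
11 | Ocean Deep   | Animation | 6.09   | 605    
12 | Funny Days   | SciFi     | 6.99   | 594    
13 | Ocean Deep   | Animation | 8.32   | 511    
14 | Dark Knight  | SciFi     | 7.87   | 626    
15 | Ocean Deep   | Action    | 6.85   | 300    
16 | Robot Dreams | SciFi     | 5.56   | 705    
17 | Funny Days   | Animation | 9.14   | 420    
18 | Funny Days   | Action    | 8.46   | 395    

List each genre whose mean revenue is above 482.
SELECT genre, AVG(revenue)
FROM movies
GROUP BY genre
HAVING AVG(revenue) > 482

Result:
  Animation: avg=517.43
  SciFi: avg=530.88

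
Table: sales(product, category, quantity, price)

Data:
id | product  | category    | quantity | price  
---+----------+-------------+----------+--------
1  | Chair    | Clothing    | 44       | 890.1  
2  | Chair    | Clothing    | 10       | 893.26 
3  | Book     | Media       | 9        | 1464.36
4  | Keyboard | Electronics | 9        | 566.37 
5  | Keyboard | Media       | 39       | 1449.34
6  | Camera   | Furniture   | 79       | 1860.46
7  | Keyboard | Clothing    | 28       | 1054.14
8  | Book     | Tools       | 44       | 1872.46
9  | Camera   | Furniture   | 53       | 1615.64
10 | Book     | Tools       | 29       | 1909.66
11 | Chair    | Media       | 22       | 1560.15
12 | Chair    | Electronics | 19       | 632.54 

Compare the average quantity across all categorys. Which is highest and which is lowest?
SELECT category, AVG(quantity)
FROM sales
GROUP BY category
ORDER BY AVG(quantity)

All groups:
  Electronics: 14.00
  Media: 23.33
  Clothing: 27.33
  Tools: 36.50
  Furniture: 66.00

Highest: Furniture (66.00)
Lowest: Electronics (14.00)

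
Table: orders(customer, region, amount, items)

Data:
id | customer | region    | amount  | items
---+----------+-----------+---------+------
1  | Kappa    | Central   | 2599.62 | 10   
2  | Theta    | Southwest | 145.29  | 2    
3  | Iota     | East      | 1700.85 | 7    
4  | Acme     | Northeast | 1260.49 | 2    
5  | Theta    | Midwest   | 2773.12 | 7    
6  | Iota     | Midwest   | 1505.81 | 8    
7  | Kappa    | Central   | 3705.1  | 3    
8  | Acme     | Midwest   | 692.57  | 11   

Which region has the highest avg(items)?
SELECT region, AVG(items) as val
FROM orders
GROUP BY region
ORDER BY val DESC
LIMIT 1

Result: Midwest with avg(items) = 8.67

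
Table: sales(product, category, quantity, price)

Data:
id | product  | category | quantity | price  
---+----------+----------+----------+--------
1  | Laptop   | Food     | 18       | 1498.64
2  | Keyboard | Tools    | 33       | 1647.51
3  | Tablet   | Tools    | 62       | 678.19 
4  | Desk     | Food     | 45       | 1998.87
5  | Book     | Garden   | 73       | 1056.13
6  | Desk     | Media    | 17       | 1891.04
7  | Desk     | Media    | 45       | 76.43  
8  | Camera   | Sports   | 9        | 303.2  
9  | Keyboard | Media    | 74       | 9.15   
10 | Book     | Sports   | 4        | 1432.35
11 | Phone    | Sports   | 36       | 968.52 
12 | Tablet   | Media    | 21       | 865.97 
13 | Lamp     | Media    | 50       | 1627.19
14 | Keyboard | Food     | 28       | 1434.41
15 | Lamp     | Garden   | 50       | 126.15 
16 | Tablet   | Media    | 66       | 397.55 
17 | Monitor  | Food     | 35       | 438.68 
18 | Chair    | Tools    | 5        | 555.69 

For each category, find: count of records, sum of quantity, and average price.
SELECT category,
       COUNT(*) as cnt,
       SUM(quantity) as total_quantity,
       AVG(price) as avg_price
FROM sales
GROUP BY category

Result:
  Food: 4 records, 126 total quantity, 1342.65 avg price
  Garden: 2 records, 123 total quantity, 591.14 avg price
  Media: 6 records, 273 total quantity, 811.22 avg price
  Sports: 3 records, 49 total quantity, 901.36 avg price
  Tools: 3 records, 100 total quantity, 960.46 avg price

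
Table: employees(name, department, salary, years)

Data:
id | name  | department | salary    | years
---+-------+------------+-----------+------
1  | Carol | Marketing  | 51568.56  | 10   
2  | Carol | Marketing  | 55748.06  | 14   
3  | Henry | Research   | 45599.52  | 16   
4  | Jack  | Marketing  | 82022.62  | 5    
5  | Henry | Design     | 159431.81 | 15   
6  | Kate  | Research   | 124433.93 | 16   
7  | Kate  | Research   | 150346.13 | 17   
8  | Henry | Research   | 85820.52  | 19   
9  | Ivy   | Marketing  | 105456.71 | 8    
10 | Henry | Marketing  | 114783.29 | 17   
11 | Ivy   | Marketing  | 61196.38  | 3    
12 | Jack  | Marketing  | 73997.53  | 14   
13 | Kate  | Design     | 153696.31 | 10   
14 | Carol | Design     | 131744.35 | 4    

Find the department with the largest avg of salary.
SELECT department, AVG(salary) as val
FROM employees
GROUP BY department
ORDER BY val DESC
LIMIT 1

Result: Design with avg(salary) = 148290.82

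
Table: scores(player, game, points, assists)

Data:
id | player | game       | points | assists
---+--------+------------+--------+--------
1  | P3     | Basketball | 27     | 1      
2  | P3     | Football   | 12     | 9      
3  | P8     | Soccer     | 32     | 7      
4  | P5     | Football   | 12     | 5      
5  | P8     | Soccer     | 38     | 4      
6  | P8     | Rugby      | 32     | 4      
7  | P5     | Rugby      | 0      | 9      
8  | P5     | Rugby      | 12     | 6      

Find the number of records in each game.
SELECT game, COUNT(*) as count
FROM scores
GROUP BY game

Result:
  Basketball: 1
  Football: 2
  Rugby: 3
  Soccer: 2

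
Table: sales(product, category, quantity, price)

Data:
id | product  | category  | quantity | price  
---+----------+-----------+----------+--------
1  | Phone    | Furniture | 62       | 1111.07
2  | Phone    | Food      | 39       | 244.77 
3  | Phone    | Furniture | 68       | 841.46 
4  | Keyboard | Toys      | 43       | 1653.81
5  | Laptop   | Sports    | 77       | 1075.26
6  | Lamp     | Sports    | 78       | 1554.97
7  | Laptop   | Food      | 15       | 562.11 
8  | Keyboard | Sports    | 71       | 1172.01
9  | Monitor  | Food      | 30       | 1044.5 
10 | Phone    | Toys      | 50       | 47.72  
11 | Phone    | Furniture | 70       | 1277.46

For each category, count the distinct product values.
SELECT category, COUNT(DISTINCT product)
FROM sales
GROUP BY category

Result:
  Food: 3 distinct
  Furniture: 1 distinct
  Sports: 3 distinct
  Toys: 2 distinct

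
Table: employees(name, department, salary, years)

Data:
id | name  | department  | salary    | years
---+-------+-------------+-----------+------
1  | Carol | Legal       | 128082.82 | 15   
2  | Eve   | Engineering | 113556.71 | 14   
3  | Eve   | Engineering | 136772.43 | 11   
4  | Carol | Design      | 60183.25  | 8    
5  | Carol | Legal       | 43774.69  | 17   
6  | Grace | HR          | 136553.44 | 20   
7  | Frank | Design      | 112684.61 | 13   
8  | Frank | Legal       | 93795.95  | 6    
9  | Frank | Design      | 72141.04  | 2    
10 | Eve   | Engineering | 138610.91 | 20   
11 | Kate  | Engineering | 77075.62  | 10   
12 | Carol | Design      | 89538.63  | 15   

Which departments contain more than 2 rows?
SELECT department, COUNT(*) as cnt
FROM employees
GROUP BY department
HAVING COUNT(*) > 2

Result:
  Design: 4
  Engineering: 4
  Legal: 3

Note: HAVING filters groups after aggregation, WHERE filters rows before.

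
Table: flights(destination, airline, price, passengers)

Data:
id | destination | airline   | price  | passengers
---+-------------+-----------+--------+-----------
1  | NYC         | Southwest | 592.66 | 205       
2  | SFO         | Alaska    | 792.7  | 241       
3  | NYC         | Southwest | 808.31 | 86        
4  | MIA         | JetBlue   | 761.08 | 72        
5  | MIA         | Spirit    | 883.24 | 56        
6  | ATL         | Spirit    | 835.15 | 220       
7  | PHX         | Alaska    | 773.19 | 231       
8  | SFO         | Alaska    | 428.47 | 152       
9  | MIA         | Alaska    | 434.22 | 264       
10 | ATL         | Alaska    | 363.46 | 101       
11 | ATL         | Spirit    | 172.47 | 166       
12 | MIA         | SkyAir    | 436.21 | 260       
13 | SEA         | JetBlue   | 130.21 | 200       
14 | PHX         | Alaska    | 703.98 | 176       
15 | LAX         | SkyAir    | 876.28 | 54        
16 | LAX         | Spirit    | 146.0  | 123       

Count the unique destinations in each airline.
SELECT airline, COUNT(DISTINCT destination)
FROM flights
GROUP BY airline

Result:
  Alaska: 4 distinct
  JetBlue: 2 distinct
  SkyAir: 2 distinct
  Southwest: 1 distinct
  Spirit: 3 distinct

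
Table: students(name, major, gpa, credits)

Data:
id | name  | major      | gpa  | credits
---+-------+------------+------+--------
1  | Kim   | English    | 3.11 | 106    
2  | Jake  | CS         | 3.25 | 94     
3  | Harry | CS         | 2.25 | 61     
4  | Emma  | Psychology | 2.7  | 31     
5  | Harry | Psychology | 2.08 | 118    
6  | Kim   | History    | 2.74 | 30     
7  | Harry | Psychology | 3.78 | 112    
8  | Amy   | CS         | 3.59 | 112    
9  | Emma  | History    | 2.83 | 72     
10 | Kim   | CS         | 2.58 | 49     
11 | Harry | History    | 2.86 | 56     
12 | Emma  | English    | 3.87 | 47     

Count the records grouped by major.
SELECT major, COUNT(*) as count
FROM students
GROUP BY major

Result:
  CS: 4
  English: 2
  History: 3
  Psychology: 3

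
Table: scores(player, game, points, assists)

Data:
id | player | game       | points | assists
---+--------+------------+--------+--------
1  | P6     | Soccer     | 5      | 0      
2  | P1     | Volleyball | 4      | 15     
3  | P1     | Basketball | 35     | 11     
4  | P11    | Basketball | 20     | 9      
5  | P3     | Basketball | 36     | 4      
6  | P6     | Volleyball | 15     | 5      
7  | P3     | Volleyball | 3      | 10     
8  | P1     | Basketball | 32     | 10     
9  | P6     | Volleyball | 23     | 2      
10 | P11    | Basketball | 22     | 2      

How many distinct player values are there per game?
SELECT game, COUNT(DISTINCT player)
FROM scores
GROUP BY game

Result:
  Basketball: 3 distinct
  Soccer: 1 distinct
  Volleyball: 3 distinct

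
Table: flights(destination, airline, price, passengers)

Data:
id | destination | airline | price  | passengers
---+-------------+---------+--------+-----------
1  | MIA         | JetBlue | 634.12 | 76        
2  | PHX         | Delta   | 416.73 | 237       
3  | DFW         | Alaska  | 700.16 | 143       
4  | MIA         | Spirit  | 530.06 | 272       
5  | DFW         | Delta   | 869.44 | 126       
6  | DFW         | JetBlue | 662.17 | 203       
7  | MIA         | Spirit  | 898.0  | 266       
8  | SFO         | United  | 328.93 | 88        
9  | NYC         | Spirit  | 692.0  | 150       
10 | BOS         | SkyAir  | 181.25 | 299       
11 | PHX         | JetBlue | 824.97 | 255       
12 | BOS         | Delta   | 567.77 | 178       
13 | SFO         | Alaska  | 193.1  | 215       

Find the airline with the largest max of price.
SELECT airline, MAX(price) as val
FROM flights
GROUP BY airline
ORDER BY val DESC
LIMIT 1

Result: Spirit with max(price) = 898.00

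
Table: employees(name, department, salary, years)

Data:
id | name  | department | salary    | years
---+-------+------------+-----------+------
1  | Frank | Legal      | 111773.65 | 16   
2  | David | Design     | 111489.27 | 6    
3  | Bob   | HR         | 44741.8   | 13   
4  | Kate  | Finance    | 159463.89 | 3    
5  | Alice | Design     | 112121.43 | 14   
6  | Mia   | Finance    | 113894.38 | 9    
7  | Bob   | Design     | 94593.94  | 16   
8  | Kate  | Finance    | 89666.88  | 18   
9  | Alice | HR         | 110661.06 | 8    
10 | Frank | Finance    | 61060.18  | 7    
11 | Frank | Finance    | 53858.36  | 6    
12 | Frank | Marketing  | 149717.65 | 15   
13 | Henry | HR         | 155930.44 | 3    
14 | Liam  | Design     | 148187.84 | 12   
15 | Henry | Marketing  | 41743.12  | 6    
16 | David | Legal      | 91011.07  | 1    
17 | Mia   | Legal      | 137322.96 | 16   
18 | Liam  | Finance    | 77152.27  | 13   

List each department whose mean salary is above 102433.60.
SELECT department, AVG(salary)
FROM employees
GROUP BY department
HAVING AVG(salary) > 102433.60

Result:
  Design: avg=116598.12
  HR: avg=103777.77
  Legal: avg=113369.23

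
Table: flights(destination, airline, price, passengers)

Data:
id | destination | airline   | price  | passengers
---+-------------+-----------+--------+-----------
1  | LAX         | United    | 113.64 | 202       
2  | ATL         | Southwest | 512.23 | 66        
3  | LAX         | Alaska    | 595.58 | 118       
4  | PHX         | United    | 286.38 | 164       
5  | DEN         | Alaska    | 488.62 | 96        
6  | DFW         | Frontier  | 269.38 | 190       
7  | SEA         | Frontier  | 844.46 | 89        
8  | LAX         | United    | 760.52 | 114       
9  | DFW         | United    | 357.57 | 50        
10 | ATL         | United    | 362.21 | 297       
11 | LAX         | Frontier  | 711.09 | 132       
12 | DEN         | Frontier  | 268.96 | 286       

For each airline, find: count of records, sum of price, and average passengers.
SELECT airline,
       COUNT(*) as cnt,
       SUM(price) as total_price,
       AVG(passengers) as avg_passengers
FROM flights
GROUP BY airline

Result:
  Alaska: 2 records, 1084.20 total price, 107.00 avg passengers
  Frontier: 4 records, 2093.89 total price, 174.25 avg passengers
  Southwest: 1 records, 512.23 total price, 66.00 avg passengers
  United: 5 records, 1880.32 total price, 165.40 avg passengers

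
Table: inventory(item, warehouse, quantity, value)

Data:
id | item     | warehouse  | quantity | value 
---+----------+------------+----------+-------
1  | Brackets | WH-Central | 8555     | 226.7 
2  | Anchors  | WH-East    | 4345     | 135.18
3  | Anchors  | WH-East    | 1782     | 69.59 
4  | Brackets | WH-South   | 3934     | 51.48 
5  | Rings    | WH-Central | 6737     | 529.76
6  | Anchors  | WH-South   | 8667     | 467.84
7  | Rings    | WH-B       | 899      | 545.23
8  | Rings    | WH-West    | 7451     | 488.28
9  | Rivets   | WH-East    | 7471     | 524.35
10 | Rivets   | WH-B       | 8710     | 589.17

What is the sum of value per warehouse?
SELECT warehouse, SUM(value) as result
FROM inventory
GROUP BY warehouse

Result:
  WH-B: 1134.40
  WH-Central: 756.46
  WH-East: 729.12
  WH-South: 519.32
  WH-West: 488.28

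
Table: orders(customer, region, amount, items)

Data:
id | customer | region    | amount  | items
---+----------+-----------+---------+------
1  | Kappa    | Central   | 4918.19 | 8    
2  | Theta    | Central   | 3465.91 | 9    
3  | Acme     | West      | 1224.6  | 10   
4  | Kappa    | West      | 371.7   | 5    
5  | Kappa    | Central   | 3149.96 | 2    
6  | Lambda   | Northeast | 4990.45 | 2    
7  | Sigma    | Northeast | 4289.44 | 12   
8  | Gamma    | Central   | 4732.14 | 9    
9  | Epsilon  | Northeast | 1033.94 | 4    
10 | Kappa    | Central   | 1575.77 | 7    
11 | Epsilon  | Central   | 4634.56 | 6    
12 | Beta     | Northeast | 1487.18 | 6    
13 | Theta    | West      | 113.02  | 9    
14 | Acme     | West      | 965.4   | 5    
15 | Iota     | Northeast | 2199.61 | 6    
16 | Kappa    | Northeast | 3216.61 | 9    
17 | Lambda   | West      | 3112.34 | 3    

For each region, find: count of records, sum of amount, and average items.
SELECT region,
       COUNT(*) as cnt,
       SUM(amount) as total_amount,
       AVG(items) as avg_items
FROM orders
GROUP BY region

Result:
  Central: 6 records, 22476.53 total amount, 6.83 avg items
  Northeast: 6 records, 17217.23 total amount, 6.50 avg items
  West: 5 records, 5787.06 total amount, 6.40 avg items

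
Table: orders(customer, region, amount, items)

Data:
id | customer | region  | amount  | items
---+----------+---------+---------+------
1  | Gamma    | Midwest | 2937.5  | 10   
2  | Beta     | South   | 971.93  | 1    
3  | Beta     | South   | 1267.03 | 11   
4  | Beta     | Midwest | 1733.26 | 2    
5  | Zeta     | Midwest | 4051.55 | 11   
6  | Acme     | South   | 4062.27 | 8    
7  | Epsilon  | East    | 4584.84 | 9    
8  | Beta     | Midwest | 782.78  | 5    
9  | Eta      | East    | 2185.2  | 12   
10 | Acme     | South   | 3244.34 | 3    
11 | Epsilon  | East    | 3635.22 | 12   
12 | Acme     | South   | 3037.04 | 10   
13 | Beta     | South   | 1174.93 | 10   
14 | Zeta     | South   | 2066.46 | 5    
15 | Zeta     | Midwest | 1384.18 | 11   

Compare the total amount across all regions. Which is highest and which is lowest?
SELECT region, SUM(amount)
FROM orders
GROUP BY region
ORDER BY SUM(amount)

All groups:
  East: 10405.26
  Midwest: 10889.27
  South: 15824.00

Highest: South (15824.00)
Lowest: East (10405.26)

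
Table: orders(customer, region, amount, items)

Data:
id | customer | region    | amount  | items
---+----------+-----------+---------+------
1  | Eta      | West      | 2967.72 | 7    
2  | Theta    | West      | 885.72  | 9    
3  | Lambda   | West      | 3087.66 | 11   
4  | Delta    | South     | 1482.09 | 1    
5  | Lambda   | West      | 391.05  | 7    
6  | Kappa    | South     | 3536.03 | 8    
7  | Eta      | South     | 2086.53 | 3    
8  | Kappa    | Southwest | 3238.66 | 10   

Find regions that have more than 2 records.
SELECT region, COUNT(*) as cnt
FROM orders
GROUP BY region
HAVING COUNT(*) > 2

Result:
  South: 3
  West: 4

Note: HAVING filters groups after aggregation, WHERE filters rows before.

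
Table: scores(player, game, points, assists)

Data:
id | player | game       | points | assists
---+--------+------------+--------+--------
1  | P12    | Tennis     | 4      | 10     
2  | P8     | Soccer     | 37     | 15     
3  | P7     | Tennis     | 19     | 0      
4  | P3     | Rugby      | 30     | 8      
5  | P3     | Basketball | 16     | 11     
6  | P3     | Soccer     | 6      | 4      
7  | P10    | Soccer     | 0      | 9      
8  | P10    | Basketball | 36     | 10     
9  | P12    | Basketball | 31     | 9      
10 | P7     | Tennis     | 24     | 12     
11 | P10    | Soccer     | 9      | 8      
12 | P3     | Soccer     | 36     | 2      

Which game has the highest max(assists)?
SELECT game, MAX(assists) as val
FROM scores
GROUP BY game
ORDER BY val DESC
LIMIT 1

Result: Soccer with max(assists) = 15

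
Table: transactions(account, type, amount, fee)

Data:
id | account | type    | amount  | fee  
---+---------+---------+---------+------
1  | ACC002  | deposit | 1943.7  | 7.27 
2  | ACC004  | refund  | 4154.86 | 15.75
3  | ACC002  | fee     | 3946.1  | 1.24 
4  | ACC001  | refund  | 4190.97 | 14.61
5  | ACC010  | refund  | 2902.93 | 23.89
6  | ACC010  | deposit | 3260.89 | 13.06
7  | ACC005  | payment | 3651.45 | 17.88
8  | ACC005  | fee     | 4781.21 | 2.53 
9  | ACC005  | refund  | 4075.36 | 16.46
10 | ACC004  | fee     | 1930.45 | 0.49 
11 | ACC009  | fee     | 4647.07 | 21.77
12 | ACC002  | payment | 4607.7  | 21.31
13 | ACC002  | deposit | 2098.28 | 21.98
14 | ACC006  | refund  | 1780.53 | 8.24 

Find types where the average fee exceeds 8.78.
SELECT type, AVG(fee)
FROM transactions
GROUP BY type
HAVING AVG(fee) > 8.78

Result:
  deposit: avg=14.10
  payment: avg=19.60
  refund: avg=15.79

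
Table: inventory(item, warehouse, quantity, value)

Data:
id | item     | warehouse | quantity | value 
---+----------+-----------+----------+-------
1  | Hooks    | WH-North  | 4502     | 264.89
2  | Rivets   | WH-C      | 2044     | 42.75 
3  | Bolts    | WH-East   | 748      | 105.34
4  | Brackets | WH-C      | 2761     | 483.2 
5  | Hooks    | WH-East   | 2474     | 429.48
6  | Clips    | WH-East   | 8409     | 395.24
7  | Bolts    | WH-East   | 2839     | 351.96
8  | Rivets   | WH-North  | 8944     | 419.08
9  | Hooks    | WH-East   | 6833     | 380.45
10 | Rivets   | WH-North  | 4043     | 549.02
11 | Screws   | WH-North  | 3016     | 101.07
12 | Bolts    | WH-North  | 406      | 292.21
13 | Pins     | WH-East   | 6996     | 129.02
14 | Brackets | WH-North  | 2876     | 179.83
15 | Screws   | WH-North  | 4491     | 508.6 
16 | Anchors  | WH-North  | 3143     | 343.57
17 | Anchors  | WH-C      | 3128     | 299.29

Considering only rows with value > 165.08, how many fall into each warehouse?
SELECT warehouse, COUNT(*)
FROM inventory
WHERE value > 165.08
GROUP BY warehouse

Note: WHERE filters rows before grouping.

Result:
  WH-C: 2
  WH-East: 4
  WH-North: 7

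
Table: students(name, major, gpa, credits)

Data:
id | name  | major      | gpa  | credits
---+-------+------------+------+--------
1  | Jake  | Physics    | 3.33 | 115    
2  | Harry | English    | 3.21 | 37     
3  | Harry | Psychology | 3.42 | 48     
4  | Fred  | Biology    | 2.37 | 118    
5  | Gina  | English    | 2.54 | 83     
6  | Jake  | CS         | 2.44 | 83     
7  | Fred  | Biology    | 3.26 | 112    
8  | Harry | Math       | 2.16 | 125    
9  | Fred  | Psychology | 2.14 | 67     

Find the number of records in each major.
SELECT major, COUNT(*) as count
FROM students
GROUP BY major

Result:
  Biology: 2
  CS: 1
  English: 2
  Math: 1
  Physics: 1
  Psychology: 2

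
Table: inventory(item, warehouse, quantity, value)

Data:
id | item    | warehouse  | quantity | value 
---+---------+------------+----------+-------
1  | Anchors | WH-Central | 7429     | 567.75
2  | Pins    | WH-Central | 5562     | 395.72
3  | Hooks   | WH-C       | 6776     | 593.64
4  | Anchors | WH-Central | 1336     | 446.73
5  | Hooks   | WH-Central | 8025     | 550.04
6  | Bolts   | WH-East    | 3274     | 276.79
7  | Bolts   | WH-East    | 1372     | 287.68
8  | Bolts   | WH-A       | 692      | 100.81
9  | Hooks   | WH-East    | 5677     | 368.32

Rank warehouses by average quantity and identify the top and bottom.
SELECT warehouse, AVG(quantity)
FROM inventory
GROUP BY warehouse
ORDER BY AVG(quantity)

All groups:
  WH-A: 692.00
  WH-East: 3441.00
  WH-Central: 5588.00
  WH-C: 6776.00

Highest: WH-C (6776.00)
Lowest: WH-A (692.00)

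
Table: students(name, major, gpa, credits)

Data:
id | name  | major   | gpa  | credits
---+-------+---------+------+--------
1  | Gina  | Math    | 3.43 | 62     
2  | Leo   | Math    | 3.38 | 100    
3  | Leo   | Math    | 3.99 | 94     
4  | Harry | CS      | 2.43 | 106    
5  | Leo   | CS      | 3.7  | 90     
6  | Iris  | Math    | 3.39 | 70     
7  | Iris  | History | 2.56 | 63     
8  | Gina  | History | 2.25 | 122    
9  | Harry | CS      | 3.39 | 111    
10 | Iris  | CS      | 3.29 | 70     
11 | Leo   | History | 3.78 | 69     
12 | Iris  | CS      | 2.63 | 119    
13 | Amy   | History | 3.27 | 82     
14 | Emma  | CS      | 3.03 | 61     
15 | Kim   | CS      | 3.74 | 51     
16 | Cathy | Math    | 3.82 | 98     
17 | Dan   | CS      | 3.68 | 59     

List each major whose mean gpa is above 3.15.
SELECT major, AVG(gpa)
FROM students
GROUP BY major
HAVING AVG(gpa) > 3.15

Result:
  CS: avg=3.24
  Math: avg=3.60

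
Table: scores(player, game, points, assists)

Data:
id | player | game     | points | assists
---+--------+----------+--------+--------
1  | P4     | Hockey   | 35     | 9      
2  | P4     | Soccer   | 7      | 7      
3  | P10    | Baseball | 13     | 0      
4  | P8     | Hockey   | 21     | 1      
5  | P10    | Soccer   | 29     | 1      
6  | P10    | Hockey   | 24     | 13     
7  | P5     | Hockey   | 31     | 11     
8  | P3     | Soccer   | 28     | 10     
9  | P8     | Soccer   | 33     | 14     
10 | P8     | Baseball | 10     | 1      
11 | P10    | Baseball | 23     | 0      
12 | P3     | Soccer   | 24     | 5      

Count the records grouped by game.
SELECT game, COUNT(*) as count
FROM scores
GROUP BY game

Result:
  Baseball: 3
  Hockey: 4
  Soccer: 5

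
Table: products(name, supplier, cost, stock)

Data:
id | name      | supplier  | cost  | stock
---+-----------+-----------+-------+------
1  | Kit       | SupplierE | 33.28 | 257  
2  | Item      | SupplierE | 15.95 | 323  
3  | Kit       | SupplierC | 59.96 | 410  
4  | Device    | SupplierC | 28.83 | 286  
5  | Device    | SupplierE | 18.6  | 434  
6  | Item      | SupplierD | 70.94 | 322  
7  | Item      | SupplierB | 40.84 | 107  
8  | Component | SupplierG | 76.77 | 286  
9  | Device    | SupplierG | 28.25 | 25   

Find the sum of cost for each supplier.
SELECT supplier, SUM(cost) as result
FROM products
GROUP BY supplier

Result:
  SupplierB: 40.84
  SupplierC: 88.79
  SupplierD: 70.94
  SupplierE: 67.83
  SupplierG: 105.02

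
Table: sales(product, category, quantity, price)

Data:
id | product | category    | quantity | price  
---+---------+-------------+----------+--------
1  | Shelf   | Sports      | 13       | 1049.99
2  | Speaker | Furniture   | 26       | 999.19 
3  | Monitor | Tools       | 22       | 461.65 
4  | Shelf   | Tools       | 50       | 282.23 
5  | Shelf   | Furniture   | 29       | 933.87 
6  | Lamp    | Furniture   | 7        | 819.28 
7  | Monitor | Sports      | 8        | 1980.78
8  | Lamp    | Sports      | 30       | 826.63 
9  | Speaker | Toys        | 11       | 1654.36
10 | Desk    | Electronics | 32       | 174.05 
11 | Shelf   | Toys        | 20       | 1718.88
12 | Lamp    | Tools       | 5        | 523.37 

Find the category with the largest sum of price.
SELECT category, SUM(price) as val
FROM sales
GROUP BY category
ORDER BY val DESC
LIMIT 1

Result: Sports with sum(price) = 3857.40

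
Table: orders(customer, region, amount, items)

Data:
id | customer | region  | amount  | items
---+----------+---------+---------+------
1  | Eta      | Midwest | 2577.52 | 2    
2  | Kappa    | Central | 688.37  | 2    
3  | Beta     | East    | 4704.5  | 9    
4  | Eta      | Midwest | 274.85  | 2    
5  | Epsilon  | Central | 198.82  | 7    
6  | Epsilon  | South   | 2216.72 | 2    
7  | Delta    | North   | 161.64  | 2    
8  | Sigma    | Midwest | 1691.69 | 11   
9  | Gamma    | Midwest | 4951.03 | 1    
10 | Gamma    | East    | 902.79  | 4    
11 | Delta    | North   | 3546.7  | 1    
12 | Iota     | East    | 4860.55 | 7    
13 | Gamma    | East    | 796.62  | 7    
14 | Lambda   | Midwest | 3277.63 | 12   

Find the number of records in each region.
SELECT region, COUNT(*) as count
FROM orders
GROUP BY region

Result:
  Central: 2
  East: 4
  Midwest: 5
  North: 2
  South: 1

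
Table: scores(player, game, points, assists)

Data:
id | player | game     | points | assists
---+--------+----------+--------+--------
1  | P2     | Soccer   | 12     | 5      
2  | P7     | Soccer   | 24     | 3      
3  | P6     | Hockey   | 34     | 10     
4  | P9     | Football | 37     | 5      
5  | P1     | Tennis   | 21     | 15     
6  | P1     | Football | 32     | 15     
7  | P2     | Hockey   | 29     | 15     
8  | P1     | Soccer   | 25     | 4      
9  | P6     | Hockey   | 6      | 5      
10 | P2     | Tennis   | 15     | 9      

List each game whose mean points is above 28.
SELECT game, AVG(points)
FROM scores
GROUP BY game
HAVING AVG(points) > 28

Result:
  Football: avg=34.50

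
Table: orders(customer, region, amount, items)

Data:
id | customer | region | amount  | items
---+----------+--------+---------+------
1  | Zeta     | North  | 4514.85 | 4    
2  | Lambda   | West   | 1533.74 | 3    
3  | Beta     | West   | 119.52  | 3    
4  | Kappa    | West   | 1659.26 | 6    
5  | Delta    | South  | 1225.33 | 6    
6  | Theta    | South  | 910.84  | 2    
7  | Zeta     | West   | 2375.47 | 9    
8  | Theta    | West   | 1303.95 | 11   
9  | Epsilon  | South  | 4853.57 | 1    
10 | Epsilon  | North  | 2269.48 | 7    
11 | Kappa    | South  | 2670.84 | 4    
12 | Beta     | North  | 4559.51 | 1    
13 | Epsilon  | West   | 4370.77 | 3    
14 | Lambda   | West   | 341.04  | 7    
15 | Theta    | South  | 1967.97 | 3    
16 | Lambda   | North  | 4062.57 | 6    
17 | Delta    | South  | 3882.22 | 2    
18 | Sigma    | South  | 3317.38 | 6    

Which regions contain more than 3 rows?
SELECT region, COUNT(*) as cnt
FROM orders
GROUP BY region
HAVING COUNT(*) > 3

Result:
  North: 4
  South: 7
  West: 7

Note: HAVING filters groups after aggregation, WHERE filters rows before.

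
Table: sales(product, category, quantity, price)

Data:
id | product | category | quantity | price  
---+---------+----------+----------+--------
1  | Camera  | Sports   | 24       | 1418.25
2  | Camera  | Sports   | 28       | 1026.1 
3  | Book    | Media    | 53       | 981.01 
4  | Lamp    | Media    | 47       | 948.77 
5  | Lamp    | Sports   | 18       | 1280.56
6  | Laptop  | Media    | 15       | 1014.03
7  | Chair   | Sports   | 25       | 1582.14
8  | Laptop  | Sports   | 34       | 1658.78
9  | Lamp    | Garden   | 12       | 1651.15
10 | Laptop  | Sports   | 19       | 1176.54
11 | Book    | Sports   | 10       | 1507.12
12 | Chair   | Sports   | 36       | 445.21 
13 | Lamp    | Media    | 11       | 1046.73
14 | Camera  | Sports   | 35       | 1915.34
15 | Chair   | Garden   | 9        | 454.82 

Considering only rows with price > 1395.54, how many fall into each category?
SELECT category, COUNT(*)
FROM sales
WHERE price > 1395.54
GROUP BY category

Note: WHERE filters rows before grouping.

Result:
  Garden: 1
  Sports: 5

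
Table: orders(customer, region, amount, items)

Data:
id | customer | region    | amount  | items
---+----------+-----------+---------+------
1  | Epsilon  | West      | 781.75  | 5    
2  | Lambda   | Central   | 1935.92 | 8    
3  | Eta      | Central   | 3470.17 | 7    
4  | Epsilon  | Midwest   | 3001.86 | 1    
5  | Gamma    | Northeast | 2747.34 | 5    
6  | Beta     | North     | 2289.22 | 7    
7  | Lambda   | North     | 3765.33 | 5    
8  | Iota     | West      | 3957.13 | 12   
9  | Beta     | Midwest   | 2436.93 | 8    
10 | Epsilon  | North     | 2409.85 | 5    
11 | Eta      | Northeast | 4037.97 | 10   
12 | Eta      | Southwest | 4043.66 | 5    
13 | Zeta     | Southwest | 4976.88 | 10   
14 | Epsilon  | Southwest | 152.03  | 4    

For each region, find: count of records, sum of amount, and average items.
SELECT region,
       COUNT(*) as cnt,
       SUM(amount) as total_amount,
       AVG(items) as avg_items
FROM orders
GROUP BY region

Result:
  Central: 2 records, 5406.09 total amount, 7.50 avg items
  Midwest: 2 records, 5438.79 total amount, 4.50 avg items
  North: 3 records, 8464.40 total amount, 5.67 avg items
  Northeast: 2 records, 6785.31 total amount, 7.50 avg items
  Southwest: 3 records, 9172.57 total amount, 6.33 avg items
  West: 2 records, 4738.88 total amount, 8.50 avg items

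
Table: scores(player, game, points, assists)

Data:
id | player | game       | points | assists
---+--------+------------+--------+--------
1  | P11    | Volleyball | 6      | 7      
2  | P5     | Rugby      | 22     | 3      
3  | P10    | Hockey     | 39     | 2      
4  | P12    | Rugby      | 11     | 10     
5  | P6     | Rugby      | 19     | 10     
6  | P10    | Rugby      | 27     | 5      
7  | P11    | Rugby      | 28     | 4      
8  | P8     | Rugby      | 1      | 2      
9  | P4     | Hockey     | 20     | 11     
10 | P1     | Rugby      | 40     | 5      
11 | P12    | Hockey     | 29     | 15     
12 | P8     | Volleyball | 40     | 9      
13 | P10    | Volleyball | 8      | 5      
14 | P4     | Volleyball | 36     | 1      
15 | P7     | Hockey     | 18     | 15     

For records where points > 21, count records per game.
SELECT game, COUNT(*)
FROM scores
WHERE points > 21
GROUP BY game

Note: WHERE filters rows before grouping.

Result:
  Hockey: 2
  Rugby: 4
  Volleyball: 2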